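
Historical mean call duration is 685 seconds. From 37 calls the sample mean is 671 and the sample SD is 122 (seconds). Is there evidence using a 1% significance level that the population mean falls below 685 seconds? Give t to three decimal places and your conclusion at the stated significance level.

H0: μ = 685; H1: μ < 685 (one-sample t-test, left-tailed).
t = (x̄ − μ₀)/(s/√n) = (671 − 685)/(122/√37) = -0.698
df = n − 1 = 36
p-value = P(T ≤ -0.698) ≈ 0.245
Since p ≈ 0.245 > α = 0.01, fail to reject H0; the data do not provide sufficient evidence against H0.

t = -0.698; fail to reject H0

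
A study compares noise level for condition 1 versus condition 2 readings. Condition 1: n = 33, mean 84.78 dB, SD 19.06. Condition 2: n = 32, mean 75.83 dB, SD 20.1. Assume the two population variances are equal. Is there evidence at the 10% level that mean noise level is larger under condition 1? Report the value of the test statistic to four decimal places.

Let group 1 = condition 1, group 2 = condition 2. H0: μ_1 = μ_2; H1: μ_1 > μ_2 (two-sample pooled-variance t-test, right-tailed).
s_p² = [(33−1)·19.06² + (32−1)·20.1²]/(33+32−2) = 383.324
t = (84.78 − 75.83)/√[383.324·(1/33 + 1/32)] = 1.8425
df = n₁ + n₂ − 2 = 63
p-value = P(T ≥ 1.8425) ≈ 0.035
Since p ≈ 0.035 < α = 0.1, reject H0; the evidence is statistically significant.

1.8425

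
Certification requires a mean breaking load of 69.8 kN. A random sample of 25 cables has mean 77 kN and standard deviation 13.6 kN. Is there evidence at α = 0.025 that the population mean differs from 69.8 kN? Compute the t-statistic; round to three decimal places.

2.647

H0: μ = 69.8; H1: μ ≠ 69.8 (one-sample t-test, two-sided).
t = (x̄ − μ₀)/(s/√n) = (77 − 69.8)/(13.6/√25) = 2.647
df = n − 1 = 24
Two-sided p-value ≈ 0.0141
Since p ≈ 0.0141 < α = 0.025, reject H0; the data support H1.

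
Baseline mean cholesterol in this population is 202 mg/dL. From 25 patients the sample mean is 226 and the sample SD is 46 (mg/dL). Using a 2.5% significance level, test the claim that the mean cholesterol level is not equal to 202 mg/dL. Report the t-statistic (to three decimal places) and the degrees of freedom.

H0: μ = 202; H1: μ ≠ 202 (one-sample t-test, two-sided).
t = (x̄ − μ₀)/(s/√n) = (226 − 202)/(46/√25) = 2.609
df = n − 1 = 24
Two-sided p-value ≈ 0.0154
Since p ≈ 0.0154 < α = 0.025, reject H0; the evidence is statistically significant.

t = 2.609, df = 24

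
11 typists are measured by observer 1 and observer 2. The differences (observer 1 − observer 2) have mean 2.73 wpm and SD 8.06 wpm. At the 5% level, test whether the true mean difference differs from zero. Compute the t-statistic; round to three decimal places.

H0: μ_d = 0; H1: μ_d ≠ 0 (paired t-test on the differences, two-sided).
t = d̄/(s_d/√n) = 2.73/(8.06/√11) = 1.123
df = n − 1 = 10
Two-sided p-value ≈ 0.2875
Since p ≈ 0.2875 > α = 0.05, fail to reject H0; the data do not provide sufficient evidence against H0.

1.123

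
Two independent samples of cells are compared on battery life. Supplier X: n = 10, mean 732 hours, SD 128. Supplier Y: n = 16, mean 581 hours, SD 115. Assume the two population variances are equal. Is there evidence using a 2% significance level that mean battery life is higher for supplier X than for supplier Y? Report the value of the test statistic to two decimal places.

Let group 1 = supplier X, group 2 = supplier Y. H0: μ_1 = μ_2; H1: μ_1 > μ_2 (two-sample pooled-variance t-test, right-tailed).
s_p² = [(10−1)·128² + (16−1)·115²]/(10+16−2) = 14409.6
t = (732 − 581)/√[14409.6·(1/10 + 1/16)] = 3.12
df = n₁ + n₂ − 2 = 24
p-value = P(T ≥ 3.12) ≈ 0.002
Since p ≈ 0.002 < α = 0.02, reject H0; the data support H1.

3.12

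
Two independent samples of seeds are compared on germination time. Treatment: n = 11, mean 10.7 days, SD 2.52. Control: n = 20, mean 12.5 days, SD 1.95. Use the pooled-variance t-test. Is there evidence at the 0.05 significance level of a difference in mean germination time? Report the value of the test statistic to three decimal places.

Let group 1 = treatment, group 2 = control. H0: μ_1 = μ_2; H1: μ_1 ≠ μ_2 (two-sample pooled-variance t-test, two-sided).
s_p² = [(11−1)·2.52² + (20−1)·1.95²]/(11+20−2) = 4.68109
t = (10.7 − 12.5)/√[4.68109·(1/11 + 1/20)] = -2.216
df = n₁ + n₂ − 2 = 29
Two-sided p-value ≈ 0.035
Since p ≈ 0.035 < α = 0.05, reject H0; the data support H1.

-2.216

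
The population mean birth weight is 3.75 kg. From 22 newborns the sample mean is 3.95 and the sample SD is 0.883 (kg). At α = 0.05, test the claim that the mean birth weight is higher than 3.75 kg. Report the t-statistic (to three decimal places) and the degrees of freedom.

H0: μ = 3.75; H1: μ > 3.75 (one-sample t-test, right-tailed).
t = (x̄ − μ₀)/(s/√n) = (3.95 − 3.75)/(0.883/√22) = 1.062
df = n − 1 = 21
p-value = P(T ≥ 1.062) ≈ 0.150
Since p ≈ 0.150 > α = 0.05, fail to reject H0; the data do not provide sufficient evidence against H0.

t = 1.062, df = 21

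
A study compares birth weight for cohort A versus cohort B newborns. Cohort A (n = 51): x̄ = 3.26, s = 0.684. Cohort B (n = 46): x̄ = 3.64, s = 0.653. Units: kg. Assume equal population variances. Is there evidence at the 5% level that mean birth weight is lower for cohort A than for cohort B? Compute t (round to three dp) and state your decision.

Let group 1 = cohort A, group 2 = cohort B. H0: μ_1 = μ_2; H1: μ_1 < μ_2 (two-sample pooled-variance t-test, left-tailed).
s_p² = [(51−1)·0.684² + (46−1)·0.653²]/(51+46−2) = 0.448223
t = (3.26 − 3.64)/√[0.448223·(1/51 + 1/46)] = -2.791
df = n₁ + n₂ − 2 = 95
p-value = P(T ≤ -2.791) ≈ 0.003
Since p ≈ 0.003 < α = 0.05, reject H0; the data support H1.

t = -2.791; reject H0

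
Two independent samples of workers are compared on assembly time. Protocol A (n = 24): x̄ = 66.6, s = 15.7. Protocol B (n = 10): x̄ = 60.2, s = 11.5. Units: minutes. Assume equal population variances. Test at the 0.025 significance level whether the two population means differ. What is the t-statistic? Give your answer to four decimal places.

1.1614

Let group 1 = protocol A, group 2 = protocol B. H0: μ_1 = μ_2; H1: μ_1 ≠ μ_2 (two-sample pooled-variance t-test, two-sided).
s_p² = [(24−1)·15.7² + (10−1)·11.5²]/(24+10−2) = 214.36
t = (66.6 − 60.2)/√[214.36·(1/24 + 1/10)] = 1.1614
df = n₁ + n₂ − 2 = 32
Two-sided p-value ≈ 0.2541
Since p ≈ 0.2541 > α = 0.025, fail to reject H0; the data do not provide sufficient evidence against H0.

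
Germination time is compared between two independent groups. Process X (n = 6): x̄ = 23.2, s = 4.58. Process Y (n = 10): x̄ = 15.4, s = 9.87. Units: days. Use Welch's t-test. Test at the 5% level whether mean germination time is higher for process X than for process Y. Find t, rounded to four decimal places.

2.1438

Let group 1 = process X, group 2 = process Y. H0: μ_1 = μ_2; H1: μ_1 > μ_2 (Welch's two-sample t-test, right-tailed).
t = (x̄_1 − x̄_2)/√(s_1²/n_1 + s_2²/n_2) = (23.2 − 15.4)/√(4.58²/6 + 9.87²/10) = 2.1438
Welch–Satterthwaite df ≈ 13.49
p-value = P(T ≥ 2.1438) ≈ 0.0254
Since p ≈ 0.0254 < α = 0.05, reject H0; the data support H1.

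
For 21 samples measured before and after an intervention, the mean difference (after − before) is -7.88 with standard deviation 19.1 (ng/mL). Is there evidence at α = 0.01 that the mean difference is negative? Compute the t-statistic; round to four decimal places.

-1.8906

H0: μ_d = 0; H1: μ_d < 0 (paired t-test on the differences, left-tailed).
t = d̄/(s_d/√n) = -7.88/(19.1/√21) = -1.8906
df = n − 1 = 20
p-value = P(T ≤ -1.8906) ≈ 0.0366
Since p ≈ 0.0366 > α = 0.01, fail to reject H0; the evidence is not statistically significant.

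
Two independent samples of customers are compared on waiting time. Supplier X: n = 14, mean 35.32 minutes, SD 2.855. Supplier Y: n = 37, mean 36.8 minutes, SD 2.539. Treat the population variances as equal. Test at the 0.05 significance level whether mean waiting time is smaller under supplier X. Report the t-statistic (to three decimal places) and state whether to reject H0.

Let group 1 = supplier X, group 2 = supplier Y. H0: μ_1 = μ_2; H1: μ_1 < μ_2 (two-sample pooled-variance t-test, left-tailed).
s_p² = [(14−1)·2.855² + (37−1)·2.539²]/(14+37−2) = 6.89874
t = (35.32 − 36.8)/√[6.89874·(1/14 + 1/37)] = -1.796
df = n₁ + n₂ − 2 = 49
p-value = P(T ≤ -1.796) ≈ 0.039
Since p ≈ 0.039 < α = 0.05, reject H0; the data support H1.

t = -1.796; reject H0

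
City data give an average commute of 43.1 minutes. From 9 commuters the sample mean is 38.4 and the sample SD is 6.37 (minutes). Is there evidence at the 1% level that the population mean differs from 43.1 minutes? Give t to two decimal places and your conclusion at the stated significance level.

H0: μ = 43.1; H1: μ ≠ 43.1 (one-sample t-test, two-sided).
t = (x̄ − μ₀)/(s/√n) = (38.4 − 43.1)/(6.37/√9) = -2.21
df = n − 1 = 8
Two-sided p-value ≈ 0.058
Since p ≈ 0.058 > α = 0.01, fail to reject H0; the evidence is not statistically significant.

t = -2.21; fail to reject H0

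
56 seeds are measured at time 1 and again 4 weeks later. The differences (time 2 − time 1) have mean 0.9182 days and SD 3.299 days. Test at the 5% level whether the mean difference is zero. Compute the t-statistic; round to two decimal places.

H0: μ_d = 0; H1: μ_d ≠ 0 (paired t-test on the differences, two-sided).
t = d̄/(s_d/√n) = 0.9182/(3.299/√56) = 2.08
df = n − 1 = 55
Two-sided p-value ≈ 0.042
Since p ≈ 0.042 < α = 0.05, reject H0; the data support H1.

2.08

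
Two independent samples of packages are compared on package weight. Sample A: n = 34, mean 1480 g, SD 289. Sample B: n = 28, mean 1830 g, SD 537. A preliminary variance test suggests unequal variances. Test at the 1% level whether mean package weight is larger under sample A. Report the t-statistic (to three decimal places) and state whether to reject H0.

t = -3.099; fail to reject H0

Let group 1 = sample A, group 2 = sample B. H0: μ_1 = μ_2; H1: μ_1 > μ_2 (Welch's two-sample t-test, right-tailed).
t = (x̄_1 − x̄_2)/√(s_1²/n_1 + s_2²/n_2) = (1480 − 1830)/√(289²/34 + 537²/28) = -3.099
Welch–Satterthwaite df ≈ 39.57
p-value = P(T ≥ -3.099) ≈ 0.998
Since p ≈ 0.998 > α = 0.01, fail to reject H0; the data do not provide sufficient evidence against H0.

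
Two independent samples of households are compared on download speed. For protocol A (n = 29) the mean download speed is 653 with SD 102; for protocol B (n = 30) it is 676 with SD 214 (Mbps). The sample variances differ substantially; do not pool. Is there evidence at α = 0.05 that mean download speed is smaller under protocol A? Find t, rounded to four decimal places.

Let group 1 = protocol A, group 2 = protocol B. H0: μ_1 = μ_2; H1: μ_1 < μ_2 (Welch's two-sample t-test, left-tailed).
t = (x̄_1 − x̄_2)/√(s_1²/n_1 + s_2²/n_2) = (653 − 676)/√(102²/29 + 214²/30) = -0.5297
Welch–Satterthwaite df ≈ 41.84
p-value = P(T ≤ -0.5297) ≈ 0.300
Since p ≈ 0.300 > α = 0.05, fail to reject H0; the data do not provide sufficient evidence against H0.

-0.5297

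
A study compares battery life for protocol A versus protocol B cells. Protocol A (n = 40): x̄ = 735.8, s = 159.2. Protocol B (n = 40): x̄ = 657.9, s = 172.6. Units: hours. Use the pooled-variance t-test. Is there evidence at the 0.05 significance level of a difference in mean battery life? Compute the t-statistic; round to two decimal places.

Let group 1 = protocol A, group 2 = protocol B. H0: μ_1 = μ_2; H1: μ_1 ≠ μ_2 (two-sample pooled-variance t-test, two-sided).
s_p² = [(40−1)·159.2² + (40−1)·172.6²]/(40+40−2) = 27567.7
t = (735.8 − 657.9)/√[27567.7·(1/40 + 1/40)] = 2.10
df = n₁ + n₂ − 2 = 78
Two-sided p-value ≈ 0.039
Since p ≈ 0.039 < α = 0.05, reject H0; the data support H1.

2.10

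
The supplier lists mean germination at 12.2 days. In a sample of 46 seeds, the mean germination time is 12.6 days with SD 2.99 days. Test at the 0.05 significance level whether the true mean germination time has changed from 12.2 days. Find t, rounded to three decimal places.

H0: μ = 12.2; H1: μ ≠ 12.2 (one-sample t-test, two-sided).
t = (x̄ − μ₀)/(s/√n) = (12.6 − 12.2)/(2.99/√46) = 0.907
df = n − 1 = 45
Two-sided p-value ≈ 0.3691
Since p ≈ 0.3691 > α = 0.05, fail to reject H0; the evidence is not statistically significant.

0.907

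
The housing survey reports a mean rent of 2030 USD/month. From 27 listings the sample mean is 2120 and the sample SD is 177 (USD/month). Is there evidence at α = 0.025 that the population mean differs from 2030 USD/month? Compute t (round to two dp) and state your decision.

t = 2.64; reject H0

H0: μ = 2030; H1: μ ≠ 2030 (one-sample t-test, two-sided).
t = (x̄ − μ₀)/(s/√n) = (2120 − 2030)/(177/√27) = 2.64
df = n − 1 = 26
Two-sided p-value ≈ 0.014
Since p ≈ 0.014 < α = 0.025, reject H0; the data support H1.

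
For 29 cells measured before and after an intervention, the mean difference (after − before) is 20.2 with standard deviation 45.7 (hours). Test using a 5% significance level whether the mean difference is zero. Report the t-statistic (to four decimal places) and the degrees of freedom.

H0: μ_d = 0; H1: μ_d ≠ 0 (paired t-test on the differences, two-sided).
t = d̄/(s_d/√n) = 20.2/(45.7/√29) = 2.3803
df = n − 1 = 28
Two-sided p-value ≈ 0.024
Since p ≈ 0.024 < α = 0.05, reject H0; the data support H1.

t = 2.3803, df = 28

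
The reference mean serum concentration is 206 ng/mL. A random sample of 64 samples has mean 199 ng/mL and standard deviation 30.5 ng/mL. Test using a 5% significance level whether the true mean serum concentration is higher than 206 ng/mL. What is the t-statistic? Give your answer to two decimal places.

H0: μ = 206; H1: μ > 206 (one-sample t-test, right-tailed).
t = (x̄ − μ₀)/(s/√n) = (199 − 206)/(30.5/√64) = -1.84
df = n − 1 = 63
p-value = P(T ≥ -1.84) ≈ 0.964
Since p ≈ 0.964 > α = 0.05, fail to reject H0; the evidence is not statistically significant.

-1.84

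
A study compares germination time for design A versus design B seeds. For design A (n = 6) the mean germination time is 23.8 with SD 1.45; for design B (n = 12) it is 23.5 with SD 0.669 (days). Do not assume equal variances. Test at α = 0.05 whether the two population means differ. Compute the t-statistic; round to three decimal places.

Let group 1 = design A, group 2 = design B. H0: μ_1 = μ_2; H1: μ_1 ≠ μ_2 (Welch's two-sample t-test, two-sided).
t = (x̄_1 − x̄_2)/√(s_1²/n_1 + s_2²/n_2) = (23.8 − 23.5)/√(1.45²/6 + 0.669²/12) = 0.482
Welch–Satterthwaite df ≈ 6.09
Two-sided p-value ≈ 0.647
Since p ≈ 0.647 > α = 0.05, fail to reject H0; the evidence is not statistically significant.

0.482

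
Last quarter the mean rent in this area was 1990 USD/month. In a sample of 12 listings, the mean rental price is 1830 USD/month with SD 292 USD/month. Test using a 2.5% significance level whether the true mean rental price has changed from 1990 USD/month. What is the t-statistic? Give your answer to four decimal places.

-1.8981

H0: μ = 1990; H1: μ ≠ 1990 (one-sample t-test, two-sided).
t = (x̄ − μ₀)/(s/√n) = (1830 − 1990)/(292/√12) = -1.8981
df = n − 1 = 11
Two-sided p-value ≈ 0.084
Since p ≈ 0.084 > α = 0.025, fail to reject H0; the evidence is not statistically significant.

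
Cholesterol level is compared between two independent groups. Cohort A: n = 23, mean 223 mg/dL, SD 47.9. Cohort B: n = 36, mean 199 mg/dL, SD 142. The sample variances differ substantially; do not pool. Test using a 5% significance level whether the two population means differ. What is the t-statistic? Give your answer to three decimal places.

0.934

Let group 1 = cohort A, group 2 = cohort B. H0: μ_1 = μ_2; H1: μ_1 ≠ μ_2 (Welch's two-sample t-test, two-sided).
t = (x̄_1 − x̄_2)/√(s_1²/n_1 + s_2²/n_2) = (223 − 199)/√(47.9²/23 + 142²/36) = 0.934
Welch–Satterthwaite df ≈ 46.24
Two-sided p-value ≈ 0.355
Since p ≈ 0.355 > α = 0.05, fail to reject H0; the data do not provide sufficient evidence against H0.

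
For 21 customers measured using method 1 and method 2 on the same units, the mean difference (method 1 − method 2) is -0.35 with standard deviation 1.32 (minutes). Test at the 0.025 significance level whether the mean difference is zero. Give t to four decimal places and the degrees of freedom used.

H0: μ_d = 0; H1: μ_d ≠ 0 (paired t-test on the differences, two-sided).
t = d̄/(s_d/√n) = -0.35/(1.32/√21) = -1.2151
df = n − 1 = 20
Two-sided p-value ≈ 0.2385
Since p ≈ 0.2385 > α = 0.025, fail to reject H0; the data do not provide sufficient evidence against H0.

t = -1.2151, df = 20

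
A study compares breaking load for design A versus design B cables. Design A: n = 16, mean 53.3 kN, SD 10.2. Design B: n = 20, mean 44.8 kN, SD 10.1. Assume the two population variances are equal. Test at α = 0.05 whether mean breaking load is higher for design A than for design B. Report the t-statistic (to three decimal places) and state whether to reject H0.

t = 2.498; reject H0

Let group 1 = design A, group 2 = design B. H0: μ_1 = μ_2; H1: μ_1 > μ_2 (two-sample pooled-variance t-test, right-tailed).
s_p² = [(16−1)·10.2² + (20−1)·10.1²]/(16+20−2) = 102.906
t = (53.3 − 44.8)/√[102.906·(1/16 + 1/20)] = 2.498
df = n₁ + n₂ − 2 = 34
p-value = P(T ≥ 2.498) ≈ 0.0087
Since p ≈ 0.0087 < α = 0.05, reject H0; the data support H1.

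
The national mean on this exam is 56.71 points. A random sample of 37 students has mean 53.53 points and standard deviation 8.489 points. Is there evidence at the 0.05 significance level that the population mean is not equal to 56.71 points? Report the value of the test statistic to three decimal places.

-2.279

H0: μ = 56.71; H1: μ ≠ 56.71 (one-sample t-test, two-sided).
t = (x̄ − μ₀)/(s/√n) = (53.53 − 56.71)/(8.489/√37) = -2.279
df = n − 1 = 36
Two-sided p-value ≈ 0.0287
Since p ≈ 0.0287 < α = 0.05, reject H0; the data support H1.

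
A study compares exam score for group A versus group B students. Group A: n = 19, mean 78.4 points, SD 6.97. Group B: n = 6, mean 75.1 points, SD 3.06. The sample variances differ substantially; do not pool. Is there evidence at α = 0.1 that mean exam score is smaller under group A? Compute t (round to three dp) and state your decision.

t = 1.626; fail to reject H0

Let group 1 = group A, group 2 = group B. H0: μ_1 = μ_2; H1: μ_1 < μ_2 (Welch's two-sample t-test, left-tailed).
t = (x̄_1 − x̄_2)/√(s_1²/n_1 + s_2²/n_2) = (78.4 − 75.1)/√(6.97²/19 + 3.06²/6) = 1.626
Welch–Satterthwaite df ≈ 19.94
p-value = P(T ≤ 1.626) ≈ 0.940
Since p ≈ 0.940 > α = 0.1, fail to reject H0; the evidence is not statistically significant.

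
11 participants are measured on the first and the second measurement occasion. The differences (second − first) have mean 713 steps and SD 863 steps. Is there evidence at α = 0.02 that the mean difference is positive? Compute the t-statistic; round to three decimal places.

H0: μ_d = 0; H1: μ_d > 0 (paired t-test on the differences, right-tailed).
t = d̄/(s_d/√n) = 713/(863/√11) = 2.740
df = n − 1 = 10
p-value = P(T ≥ 2.740) ≈ 0.0104
Since p ≈ 0.0104 < α = 0.02, reject H0; the data support H1.

2.740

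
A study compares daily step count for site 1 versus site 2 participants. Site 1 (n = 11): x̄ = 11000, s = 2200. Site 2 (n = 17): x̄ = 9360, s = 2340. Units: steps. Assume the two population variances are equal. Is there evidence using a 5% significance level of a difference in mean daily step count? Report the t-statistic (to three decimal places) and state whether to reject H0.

t = 1.853; fail to reject H0

Let group 1 = site 1, group 2 = site 2. H0: μ_1 = μ_2; H1: μ_1 ≠ μ_2 (two-sample pooled-variance t-test, two-sided).
s_p² = [(11−1)·2200² + (17−1)·2340²]/(11+17−2) = 5231140
t = (11000 − 9360)/√[5231140·(1/11 + 1/17)] = 1.853
df = n₁ + n₂ − 2 = 26
Two-sided p-value ≈ 0.075
Since p ≈ 0.075 > α = 0.05, fail to reject H0; the evidence is not statistically significant.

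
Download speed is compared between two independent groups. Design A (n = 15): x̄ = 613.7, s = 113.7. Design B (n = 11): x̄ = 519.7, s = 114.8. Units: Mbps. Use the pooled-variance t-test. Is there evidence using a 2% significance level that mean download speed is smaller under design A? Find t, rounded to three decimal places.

2.074

Let group 1 = design A, group 2 = design B. H0: μ_1 = μ_2; H1: μ_1 < μ_2 (two-sample pooled-variance t-test, left-tailed).
s_p² = [(15−1)·113.7² + (11−1)·114.8²]/(15+11−2) = 13032.4
t = (613.7 − 519.7)/√[13032.4·(1/15 + 1/11)] = 2.074
df = n₁ + n₂ − 2 = 24
p-value = P(T ≤ 2.074) ≈ 0.976
Since p ≈ 0.976 > α = 0.02, fail to reject H0; the data do not provide sufficient evidence against H0.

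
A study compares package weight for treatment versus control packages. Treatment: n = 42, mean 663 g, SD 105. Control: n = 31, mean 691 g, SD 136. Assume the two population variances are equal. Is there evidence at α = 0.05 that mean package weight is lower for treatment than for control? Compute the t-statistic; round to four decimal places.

Let group 1 = treatment, group 2 = control. H0: μ_1 = μ_2; H1: μ_1 < μ_2 (two-sample pooled-variance t-test, left-tailed).
s_p² = [(42−1)·105² + (31−1)·136²]/(42+31−2) = 14181.8
t = (663 − 691)/√[14181.8·(1/42 + 1/31)] = -0.9930
df = n₁ + n₂ − 2 = 71
p-value = P(T ≤ -0.9930) ≈ 0.1620
Since p ≈ 0.1620 > α = 0.05, fail to reject H0; the evidence is not statistically significant.

-0.9930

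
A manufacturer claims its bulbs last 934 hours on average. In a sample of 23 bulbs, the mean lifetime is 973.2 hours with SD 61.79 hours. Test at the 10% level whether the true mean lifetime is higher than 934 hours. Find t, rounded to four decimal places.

3.0425

H0: μ = 934; H1: μ > 934 (one-sample t-test, right-tailed).
t = (x̄ − μ₀)/(s/√n) = (973.2 − 934)/(61.79/√23) = 3.0425
df = n − 1 = 22
p-value = P(T ≥ 3.0425) ≈ 0.0030
Since p ≈ 0.0030 < α = 0.1, reject H0; the data support H1.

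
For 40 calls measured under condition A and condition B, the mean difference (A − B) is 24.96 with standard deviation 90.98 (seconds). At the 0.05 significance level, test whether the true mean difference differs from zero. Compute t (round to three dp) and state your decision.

H0: μ_d = 0; H1: μ_d ≠ 0 (paired t-test on the differences, two-sided).
t = d̄/(s_d/√n) = 24.96/(90.98/√40) = 1.735
df = n − 1 = 39
Two-sided p-value ≈ 0.0906
Since p ≈ 0.0906 > α = 0.05, fail to reject H0; the evidence is not statistically significant.

t = 1.735; fail to reject H0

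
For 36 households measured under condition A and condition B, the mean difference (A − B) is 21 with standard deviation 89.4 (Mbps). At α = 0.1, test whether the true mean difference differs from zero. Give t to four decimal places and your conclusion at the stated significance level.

t = 1.4094; fail to reject H0

H0: μ_d = 0; H1: μ_d ≠ 0 (paired t-test on the differences, two-sided).
t = d̄/(s_d/√n) = 21/(89.4/√36) = 1.4094
df = n − 1 = 35
Two-sided p-value ≈ 0.1675
Since p ≈ 0.1675 > α = 0.1, fail to reject H0; the data do not provide sufficient evidence against H0.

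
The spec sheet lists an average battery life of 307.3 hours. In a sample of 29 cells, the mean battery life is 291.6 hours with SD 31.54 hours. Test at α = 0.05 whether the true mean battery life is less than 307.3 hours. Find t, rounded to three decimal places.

H0: μ = 307.3; H1: μ < 307.3 (one-sample t-test, left-tailed).
t = (x̄ − μ₀)/(s/√n) = (291.6 − 307.3)/(31.54/√29) = -2.681
df = n − 1 = 28
p-value = P(T ≤ -2.681) ≈ 0.0061
Since p ≈ 0.0061 < α = 0.05, reject H0; the data support H1.

-2.681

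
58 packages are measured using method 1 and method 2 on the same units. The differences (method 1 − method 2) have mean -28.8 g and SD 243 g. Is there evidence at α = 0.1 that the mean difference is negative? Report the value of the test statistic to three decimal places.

H0: μ_d = 0; H1: μ_d < 0 (paired t-test on the differences, left-tailed).
t = d̄/(s_d/√n) = -28.8/(243/√58) = -0.903
df = n − 1 = 57
p-value = P(T ≤ -0.903) ≈ 0.1853
Since p ≈ 0.1853 > α = 0.1, fail to reject H0; the evidence is not statistically significant.

-0.903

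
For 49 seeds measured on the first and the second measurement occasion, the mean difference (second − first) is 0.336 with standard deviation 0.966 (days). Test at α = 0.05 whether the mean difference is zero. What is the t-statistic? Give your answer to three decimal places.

H0: μ_d = 0; H1: μ_d ≠ 0 (paired t-test on the differences, two-sided).
t = d̄/(s_d/√n) = 0.336/(0.966/√49) = 2.435
df = n − 1 = 48
Two-sided p-value ≈ 0.019
Since p ≈ 0.019 < α = 0.05, reject H0; the data support H1.

2.435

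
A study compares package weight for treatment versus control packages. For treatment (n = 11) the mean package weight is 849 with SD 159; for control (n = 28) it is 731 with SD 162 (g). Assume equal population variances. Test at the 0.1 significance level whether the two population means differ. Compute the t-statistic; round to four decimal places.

Let group 1 = treatment, group 2 = control. H0: μ_1 = μ_2; H1: μ_1 ≠ μ_2 (two-sample pooled-variance t-test, two-sided).
s_p² = [(11−1)·159² + (28−1)·162²]/(11+28−2) = 25983.7
t = (849 − 731)/√[25983.7·(1/11 + 1/28)] = 2.0572
df = n₁ + n₂ − 2 = 37
Two-sided p-value ≈ 0.0468
Since p ≈ 0.0468 < α = 0.1, reject H0; the evidence is statistically significant.

2.0572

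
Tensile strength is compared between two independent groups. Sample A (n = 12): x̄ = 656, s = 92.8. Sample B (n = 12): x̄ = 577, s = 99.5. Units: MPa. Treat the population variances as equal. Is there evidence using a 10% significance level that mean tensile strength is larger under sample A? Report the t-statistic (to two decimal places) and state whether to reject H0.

t = 2.01; reject H0

Let group 1 = sample A, group 2 = sample B. H0: μ_1 = μ_2; H1: μ_1 > μ_2 (two-sample pooled-variance t-test, right-tailed).
s_p² = [(12−1)·92.8² + (12−1)·99.5²]/(12+12−2) = 9256.05
t = (656 − 577)/√[9256.05·(1/12 + 1/12)] = 2.01
df = n₁ + n₂ − 2 = 22
p-value = P(T ≥ 2.01) ≈ 0.0283
Since p ≈ 0.0283 < α = 0.1, reject H0; the evidence is statistically significant.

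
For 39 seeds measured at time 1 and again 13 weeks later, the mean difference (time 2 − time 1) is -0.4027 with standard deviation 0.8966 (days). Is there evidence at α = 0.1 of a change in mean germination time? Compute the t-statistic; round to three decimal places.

H0: μ_d = 0; H1: μ_d ≠ 0 (paired t-test on the differences, two-sided).
t = d̄/(s_d/√n) = -0.4027/(0.8966/√39) = -2.805
df = n − 1 = 38
Two-sided p-value ≈ 0.0079
Since p ≈ 0.0079 < α = 0.1, reject H0; the data support H1.

-2.805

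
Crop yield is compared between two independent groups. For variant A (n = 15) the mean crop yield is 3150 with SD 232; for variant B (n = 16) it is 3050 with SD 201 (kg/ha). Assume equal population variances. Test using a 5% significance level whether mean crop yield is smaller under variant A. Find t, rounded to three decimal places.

Let group 1 = variant A, group 2 = variant B. H0: μ_1 = μ_2; H1: μ_1 < μ_2 (two-sample pooled-variance t-test, left-tailed).
s_p² = [(15−1)·232² + (16−1)·201²]/(15+16−2) = 46881.1
t = (3150 − 3050)/√[46881.1·(1/15 + 1/16)] = 1.285
df = n₁ + n₂ − 2 = 29
p-value = P(T ≤ 1.285) ≈ 0.8955
Since p ≈ 0.8955 > α = 0.05, fail to reject H0; the evidence is not statistically significant.

1.285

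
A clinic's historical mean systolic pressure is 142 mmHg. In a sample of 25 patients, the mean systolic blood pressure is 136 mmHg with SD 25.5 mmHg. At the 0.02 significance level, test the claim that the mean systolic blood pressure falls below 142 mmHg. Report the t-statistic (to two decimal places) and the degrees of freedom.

H0: μ = 142; H1: μ < 142 (one-sample t-test, left-tailed).
t = (x̄ − μ₀)/(s/√n) = (136 − 142)/(25.5/√25) = -1.18
df = n − 1 = 24
p-value = P(T ≤ -1.18) ≈ 0.1255
Since p ≈ 0.1255 > α = 0.02, fail to reject H0; the evidence is not statistically significant.

t = -1.18, df = 24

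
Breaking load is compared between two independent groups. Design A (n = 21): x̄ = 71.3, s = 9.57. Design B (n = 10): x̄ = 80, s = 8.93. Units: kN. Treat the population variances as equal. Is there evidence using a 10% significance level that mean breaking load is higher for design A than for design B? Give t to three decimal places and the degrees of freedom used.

Let group 1 = design A, group 2 = design B. H0: μ_1 = μ_2; H1: μ_1 > μ_2 (two-sample pooled-variance t-test, right-tailed).
s_p² = [(21−1)·9.57² + (10−1)·8.93²]/(21+10−2) = 87.9104
t = (71.3 − 80)/√[87.9104·(1/21 + 1/10)] = -2.415
df = n₁ + n₂ − 2 = 29
p-value = P(T ≥ -2.415) ≈ 0.989
Since p ≈ 0.989 > α = 0.1, fail to reject H0; the data do not provide sufficient evidence against H0.

t = -2.415, df = 29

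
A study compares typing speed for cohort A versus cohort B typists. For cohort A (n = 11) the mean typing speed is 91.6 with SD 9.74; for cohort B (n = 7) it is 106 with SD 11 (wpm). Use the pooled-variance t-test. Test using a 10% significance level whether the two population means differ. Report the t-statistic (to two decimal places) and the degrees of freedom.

Let group 1 = cohort A, group 2 = cohort B. H0: μ_1 = μ_2; H1: μ_1 ≠ μ_2 (two-sample pooled-variance t-test, two-sided).
s_p² = [(11−1)·9.74² + (7−1)·11²]/(11+7−2) = 104.667
t = (91.6 − 106)/√[104.667·(1/11 + 1/7)] = -2.91
df = n₁ + n₂ − 2 = 16
Two-sided p-value ≈ 0.010
Since p ≈ 0.010 < α = 0.1, reject H0; the evidence is statistically significant.

t = -2.91, df = 16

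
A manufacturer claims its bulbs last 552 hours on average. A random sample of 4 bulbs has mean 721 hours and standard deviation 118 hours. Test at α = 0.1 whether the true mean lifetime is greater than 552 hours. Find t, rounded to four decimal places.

H0: μ = 552; H1: μ > 552 (one-sample t-test, right-tailed).
t = (x̄ − μ₀)/(s/√n) = (721 − 552)/(118/√4) = 2.8644
df = n − 1 = 3
p-value = P(T ≥ 2.8644) ≈ 0.032
Since p ≈ 0.032 < α = 0.1, reject H0; the data support H1.

2.8644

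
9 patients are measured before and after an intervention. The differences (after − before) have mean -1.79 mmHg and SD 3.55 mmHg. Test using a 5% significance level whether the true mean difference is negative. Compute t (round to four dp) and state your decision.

H0: μ_d = 0; H1: μ_d < 0 (paired t-test on the differences, left-tailed).
t = d̄/(s_d/√n) = -1.79/(3.55/√9) = -1.5127
df = n − 1 = 8
p-value = P(T ≤ -1.5127) ≈ 0.084
Since p ≈ 0.084 > α = 0.05, fail to reject H0; the evidence is not statistically significant.

t = -1.5127; fail to reject H0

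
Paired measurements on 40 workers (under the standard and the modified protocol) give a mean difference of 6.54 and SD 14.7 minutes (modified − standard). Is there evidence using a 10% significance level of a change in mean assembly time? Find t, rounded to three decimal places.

2.814

H0: μ_d = 0; H1: μ_d ≠ 0 (paired t-test on the differences, two-sided).
t = d̄/(s_d/√n) = 6.54/(14.7/√40) = 2.814
df = n − 1 = 39
Two-sided p-value ≈ 0.0076
Since p ≈ 0.0076 < α = 0.1, reject H0; the data support H1.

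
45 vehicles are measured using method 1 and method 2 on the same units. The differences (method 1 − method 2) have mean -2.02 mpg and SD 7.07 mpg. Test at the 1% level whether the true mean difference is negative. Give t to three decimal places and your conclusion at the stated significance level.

t = -1.917; fail to reject H0

H0: μ_d = 0; H1: μ_d < 0 (paired t-test on the differences, left-tailed).
t = d̄/(s_d/√n) = -2.02/(7.07/√45) = -1.917
df = n − 1 = 44
p-value = P(T ≤ -1.917) ≈ 0.0309
Since p ≈ 0.0309 > α = 0.01, fail to reject H0; the data do not provide sufficient evidence against H0.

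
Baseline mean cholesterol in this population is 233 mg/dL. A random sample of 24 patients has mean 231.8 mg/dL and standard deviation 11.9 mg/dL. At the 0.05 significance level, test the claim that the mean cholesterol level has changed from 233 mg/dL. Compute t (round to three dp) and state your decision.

H0: μ = 233; H1: μ ≠ 233 (one-sample t-test, two-sided).
t = (x̄ − μ₀)/(s/√n) = (231.8 − 233)/(11.9/√24) = -0.494
df = n − 1 = 23
Two-sided p-value ≈ 0.626
Since p ≈ 0.626 > α = 0.05, fail to reject H0; the evidence is not statistically significant.

t = -0.494; fail to reject H0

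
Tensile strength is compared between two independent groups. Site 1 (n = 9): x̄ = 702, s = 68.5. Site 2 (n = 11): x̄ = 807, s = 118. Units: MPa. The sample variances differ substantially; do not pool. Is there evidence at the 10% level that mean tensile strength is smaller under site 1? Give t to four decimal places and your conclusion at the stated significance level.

Let group 1 = site 1, group 2 = site 2. H0: μ_1 = μ_2; H1: μ_1 < μ_2 (Welch's two-sample t-test, left-tailed).
t = (x̄_1 − x̄_2)/√(s_1²/n_1 + s_2²/n_2) = (702 − 807)/√(68.5²/9 + 118²/11) = -2.4837
Welch–Satterthwaite df ≈ 16.45
p-value = P(T ≤ -2.4837) ≈ 0.0121
Since p ≈ 0.0121 < α = 0.1, reject H0; the evidence is statistically significant.

t = -2.4837; reject H0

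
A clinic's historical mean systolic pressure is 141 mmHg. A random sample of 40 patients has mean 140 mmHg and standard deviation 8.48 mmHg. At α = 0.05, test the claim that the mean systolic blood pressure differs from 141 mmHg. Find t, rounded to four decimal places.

H0: μ = 141; H1: μ ≠ 141 (one-sample t-test, two-sided).
t = (x̄ − μ₀)/(s/√n) = (140 − 141)/(8.48/√40) = -0.7458
df = n − 1 = 39
Two-sided p-value ≈ 0.4602
Since p ≈ 0.4602 > α = 0.05, fail to reject H0; the data do not provide sufficient evidence against H0.

-0.7458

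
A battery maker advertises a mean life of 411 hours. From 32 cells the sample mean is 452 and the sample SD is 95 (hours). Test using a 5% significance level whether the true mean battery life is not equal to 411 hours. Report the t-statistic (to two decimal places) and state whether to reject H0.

H0: μ = 411; H1: μ ≠ 411 (one-sample t-test, two-sided).
t = (x̄ − μ₀)/(s/√n) = (452 − 411)/(95/√32) = 2.44
df = n − 1 = 31
Two-sided p-value ≈ 0.0205
Since p ≈ 0.0205 < α = 0.05, reject H0; the data support H1.

t = 2.44; reject H0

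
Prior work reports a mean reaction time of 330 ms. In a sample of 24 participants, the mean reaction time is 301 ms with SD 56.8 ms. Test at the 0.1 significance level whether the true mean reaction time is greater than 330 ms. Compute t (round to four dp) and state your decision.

t = -2.5012; fail to reject H0

H0: μ = 330; H1: μ > 330 (one-sample t-test, right-tailed).
t = (x̄ − μ₀)/(s/√n) = (301 − 330)/(56.8/√24) = -2.5012
df = n − 1 = 23
p-value = P(T ≥ -2.5012) ≈ 0.990
Since p ≈ 0.990 > α = 0.1, fail to reject H0; the evidence is not statistically significant.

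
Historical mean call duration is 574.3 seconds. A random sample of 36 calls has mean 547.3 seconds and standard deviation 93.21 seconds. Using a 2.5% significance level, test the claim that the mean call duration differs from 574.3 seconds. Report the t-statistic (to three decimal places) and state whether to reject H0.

H0: μ = 574.3; H1: μ ≠ 574.3 (one-sample t-test, two-sided).
t = (x̄ − μ₀)/(s/√n) = (547.3 − 574.3)/(93.21/√36) = -1.738
df = n − 1 = 35
Two-sided p-value ≈ 0.0910
Since p ≈ 0.0910 > α = 0.025, fail to reject H0; the data do not provide sufficient evidence against H0.

t = -1.738; fail to reject H0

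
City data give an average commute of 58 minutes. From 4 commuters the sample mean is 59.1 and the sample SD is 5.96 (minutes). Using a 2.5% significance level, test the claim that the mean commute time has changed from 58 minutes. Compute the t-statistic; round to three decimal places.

H0: μ = 58; H1: μ ≠ 58 (one-sample t-test, two-sided).
t = (x̄ − μ₀)/(s/√n) = (59.1 − 58)/(5.96/√4) = 0.369
df = n − 1 = 3
Two-sided p-value ≈ 0.7365
Since p ≈ 0.7365 > α = 0.025, fail to reject H0; the data do not provide sufficient evidence against H0.

0.369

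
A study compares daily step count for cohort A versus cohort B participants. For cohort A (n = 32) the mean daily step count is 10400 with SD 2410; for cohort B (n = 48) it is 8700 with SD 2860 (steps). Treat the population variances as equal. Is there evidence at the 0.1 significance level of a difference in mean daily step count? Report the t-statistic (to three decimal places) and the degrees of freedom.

t = 2.769, df = 78

Let group 1 = cohort A, group 2 = cohort B. H0: μ_1 = μ_2; H1: μ_1 ≠ μ_2 (two-sample pooled-variance t-test, two-sided).
s_p² = [(32−1)·2410² + (48−1)·2860²]/(32+48−2) = 7237080
t = (10400 − 8700)/√[7237080·(1/32 + 1/48)] = 2.769
df = n₁ + n₂ − 2 = 78
Two-sided p-value ≈ 0.0070
Since p ≈ 0.0070 < α = 0.1, reject H0; the data support H1.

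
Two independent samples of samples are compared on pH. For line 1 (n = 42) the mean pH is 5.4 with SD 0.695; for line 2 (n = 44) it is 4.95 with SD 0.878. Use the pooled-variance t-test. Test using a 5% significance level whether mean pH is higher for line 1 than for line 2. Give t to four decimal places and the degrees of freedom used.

t = 2.6273, df = 84

Let group 1 = line 1, group 2 = line 2. H0: μ_1 = μ_2; H1: μ_1 > μ_2 (two-sample pooled-variance t-test, right-tailed).
s_p² = [(42−1)·0.695² + (44−1)·0.878²]/(42+44−2) = 0.630381
t = (5.4 − 4.95)/√[0.630381·(1/42 + 1/44)] = 2.6273
df = n₁ + n₂ − 2 = 84
p-value = P(T ≥ 2.6273) ≈ 0.005
Since p ≈ 0.005 < α = 0.05, reject H0; the data support H1.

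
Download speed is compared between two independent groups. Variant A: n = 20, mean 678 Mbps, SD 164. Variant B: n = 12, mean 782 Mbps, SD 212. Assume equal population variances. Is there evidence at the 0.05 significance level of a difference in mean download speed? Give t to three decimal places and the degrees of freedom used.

Let group 1 = variant A, group 2 = variant B. H0: μ_1 = μ_2; H1: μ_1 ≠ μ_2 (two-sample pooled-variance t-test, two-sided).
s_p² = [(20−1)·164² + (12−1)·212²]/(20+12−2) = 33513.6
t = (678 − 782)/√[33513.6·(1/20 + 1/12)] = -1.556
df = n₁ + n₂ − 2 = 30
Two-sided p-value ≈ 0.130
Since p ≈ 0.130 > α = 0.05, fail to reject H0; the evidence is not statistically significant.

t = -1.556, df = 30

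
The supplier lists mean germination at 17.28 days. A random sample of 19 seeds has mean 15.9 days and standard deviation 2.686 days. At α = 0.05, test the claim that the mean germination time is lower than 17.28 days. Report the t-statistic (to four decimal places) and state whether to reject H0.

H0: μ = 17.28; H1: μ < 17.28 (one-sample t-test, left-tailed).
t = (x̄ − μ₀)/(s/√n) = (15.9 − 17.28)/(2.686/√19) = -2.2395
df = n − 1 = 18
p-value = P(T ≤ -2.2395) ≈ 0.019
Since p ≈ 0.019 < α = 0.05, reject H0; the data support H1.

t = -2.2395; reject H0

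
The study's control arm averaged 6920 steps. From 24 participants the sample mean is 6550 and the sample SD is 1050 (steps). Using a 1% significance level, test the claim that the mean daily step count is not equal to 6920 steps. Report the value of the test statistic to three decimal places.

-1.726

H0: μ = 6920; H1: μ ≠ 6920 (one-sample t-test, two-sided).
t = (x̄ − μ₀)/(s/√n) = (6550 − 6920)/(1050/√24) = -1.726
df = n − 1 = 23
Two-sided p-value ≈ 0.0977
Since p ≈ 0.0977 > α = 0.01, fail to reject H0; the data do not provide sufficient evidence against H0.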